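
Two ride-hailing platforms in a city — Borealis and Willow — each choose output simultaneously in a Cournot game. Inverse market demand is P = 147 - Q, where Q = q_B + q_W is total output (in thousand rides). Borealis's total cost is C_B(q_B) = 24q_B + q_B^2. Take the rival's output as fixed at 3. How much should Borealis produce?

With the rival's output fixed at 3, Borealis's profit is π_B = (147 - 3 - q_B)q_B - (24q_B + q_B²) = (144 - q_B)q_B - (24q_B + q_B²).
∂π_B/∂q_B = 120 - 4q_B = 0, so q_B = 30.

30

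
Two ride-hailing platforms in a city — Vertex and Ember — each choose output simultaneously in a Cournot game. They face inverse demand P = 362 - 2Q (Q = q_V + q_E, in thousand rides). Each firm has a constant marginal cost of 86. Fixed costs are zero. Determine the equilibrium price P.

A representative firm's profit is π_i = q_i(362 - 2Q) - 86q_i.
First-order condition (treating rivals' output as given): 276 - 4q_i - 2q_j = 0.
By symmetry each firm produces the same amount; substituting q_j = q_i yields q_i = 276/6 = 46.
Total output Q = 92, so price P = 362 - 2·92 = 178.

178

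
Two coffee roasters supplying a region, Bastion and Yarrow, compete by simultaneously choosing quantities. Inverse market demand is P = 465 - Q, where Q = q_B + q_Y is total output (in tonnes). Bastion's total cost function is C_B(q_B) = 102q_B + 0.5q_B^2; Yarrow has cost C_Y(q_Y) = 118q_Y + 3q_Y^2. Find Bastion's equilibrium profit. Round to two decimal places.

Bastion's profit: π_B = (465 - Q)q_B - (102q_B + (1/2)q_B²). Setting ∂π_B/∂q_B = 0: 363 - 3q_B - (q_Y) = 0.
Yarrow's first-order condition: 347 - 8q_Y - (q_B) = 0.
Rearranging gives the reaction functions q_B = (363 - q_Y)/3 and q_Y = (347 - q_B)/8.
Solving the pair: q_B = 111.1739, q_Y = 678/23.
Price P = 465 - 140.6522 = 324.3478.
Bastion's profit: 324.3478·111.1739 - 102·111.1739 - (1/2)·111.1739² = 18539.4584.

18539.46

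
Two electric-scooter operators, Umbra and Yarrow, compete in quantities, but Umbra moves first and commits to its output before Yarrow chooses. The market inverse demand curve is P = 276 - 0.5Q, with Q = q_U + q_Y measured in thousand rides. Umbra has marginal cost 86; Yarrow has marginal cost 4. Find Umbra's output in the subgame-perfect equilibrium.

Solve by backward induction. Given q_U, the follower Yarrow maximises π_Y = (276 - (1/2)q_U - (1/2)q_Y)q_Y - 4q_Y.
∂π_Y/∂q_Y = 272 - (1/2)q_U - q_Y = 0 gives the reaction function q_Y = (272 - (1/2)q_U).
Umbra substitutes q_Y(q_U) into its own profit: π_U = q_U(276 - (1/2)q_U - (272 - (1/2)q_U)/2) - 86q_U = (140 - (1/4)q_U)q_U - 86q_U.
Maximising: ∂π_U/∂q_U = 54 - (1/2)q_U = 0, giving q_U = 108.
Then q_Y = (272 - (1/2)·108) = 218.

108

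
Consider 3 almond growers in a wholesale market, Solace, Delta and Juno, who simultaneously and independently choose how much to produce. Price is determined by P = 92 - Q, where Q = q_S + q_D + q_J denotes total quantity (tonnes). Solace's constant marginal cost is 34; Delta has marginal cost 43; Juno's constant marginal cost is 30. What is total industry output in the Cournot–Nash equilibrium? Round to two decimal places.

Solace's profit: π_S = (92 - Q)q_S - (34q_S). Setting ∂π_S/∂q_S = 0: 58 - 2q_S - (q_D + q_J) = 0.
Delta's profit: π_D = (92 - Q)q_D - (43q_D). Setting ∂π_D/∂q_D = 0: 49 - 2q_D - (q_S + q_J) = 0.
Juno's first-order condition: 62 - 2q_J - (q_S + q_D) = 0.
Summing all 3 equations gives 169 − 4Q = 0, hence Q = 169/4.
Back-substituting: q_S = (58 − 169/4) = 63/4, q_D = (49 − 169/4) = 27/4, q_J = (62 − 169/4) = 79/4.
Total output Q = 63/4 + 27/4 + 79/4 = 169/4.

42.25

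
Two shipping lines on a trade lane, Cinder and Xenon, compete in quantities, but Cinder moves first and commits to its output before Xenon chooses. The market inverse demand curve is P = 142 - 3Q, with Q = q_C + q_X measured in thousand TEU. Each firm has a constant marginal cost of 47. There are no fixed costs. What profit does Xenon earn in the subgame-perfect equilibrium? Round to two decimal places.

188.02

The follower Xenon best-responds to any q_C: π_X = (142 - 3Q)q_X - 47q_X.
Follower FOC: 95 - 3q_C - 6q_X = 0, so q_X(q_C) = (95 - 3q_C)/6.
Cinder substitutes q_X(q_C) into its own profit: π_C = q_C(142 - 3q_C - (95 - 3q_C)/2) - 47q_C = (189/2 - (3/2)q_C)q_C - 47q_C.
Maximising: ∂π_C/∂q_C = 95/2 - 3q_C = 0, giving q_C = 95/6.
Then q_X = (95 - 3·(95/6))/6 = 95/12.
Price P = 142 - 3·(95/4) = 283/4.
Xenon's profit: (283/4 - 47)·(95/12) = 188.0208.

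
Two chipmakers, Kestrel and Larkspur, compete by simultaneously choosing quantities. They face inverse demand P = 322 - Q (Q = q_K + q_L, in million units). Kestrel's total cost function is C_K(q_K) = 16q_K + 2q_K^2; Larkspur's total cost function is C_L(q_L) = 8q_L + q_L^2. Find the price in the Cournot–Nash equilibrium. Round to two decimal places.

Kestrel's profit: π_K = (322 - Q)q_K - (16q_K + 2q_K²). Setting ∂π_K/∂q_K = 0: 306 - 6q_K - (q_L) = 0.
Larkspur's first-order condition: 314 - 4q_L - (q_K) = 0.
Best responses: q_K = (306 - q_L)/6, q_L = (314 - q_K)/4.
Solving the pair: q_K = 910/23, q_L = 1578/23.
Total output Q = 108.1739, so price P = 322 - 108.1739 = 213.8261.

213.83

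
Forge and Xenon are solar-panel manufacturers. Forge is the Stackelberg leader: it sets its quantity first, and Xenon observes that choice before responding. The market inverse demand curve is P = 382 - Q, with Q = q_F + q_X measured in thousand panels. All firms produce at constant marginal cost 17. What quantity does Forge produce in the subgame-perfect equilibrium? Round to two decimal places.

The follower Xenon best-responds to any q_F: π_X = (382 - Q)q_X - 17q_X.
Follower FOC: 365 - q_F - 2q_X = 0, so q_X(q_F) = (365 - q_F)/2.
The leader anticipates this reaction. Substituting into P = 382 - Q gives P = 399/2 - (1/2)q_F, so π_F = (399/2 - (1/2)q_F)q_F - 17q_F.
Maximising: ∂π_F/∂q_F = 365/2 - q_F = 0, giving q_F = 365/2.
Then q_X = (365 - 365/2)/2 = 365/4.

182.50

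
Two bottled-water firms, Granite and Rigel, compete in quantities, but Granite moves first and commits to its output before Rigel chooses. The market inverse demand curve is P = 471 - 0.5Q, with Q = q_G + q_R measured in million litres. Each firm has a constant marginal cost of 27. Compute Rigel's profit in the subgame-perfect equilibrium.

24642

Solve by backward induction. Given q_G, the follower Rigel maximises π_R = (471 - (1/2)q_G - (1/2)q_R)q_R - 27q_R.
∂π_R/∂q_R = 444 - (1/2)q_G - q_R = 0 gives the reaction function q_R = (444 - (1/2)q_G).
Granite substitutes q_R(q_G) into its own profit: π_G = q_G(471 - (1/2)q_G - (444 - (1/2)q_G)/2) - 27q_G = (249 - (1/4)q_G)q_G - 27q_G.
Leader FOC: 222 - (1/2)q_G = 0, so q_G = 444.
Then q_R = (444 - (1/2)·444) = 222.
Price P = 471 - (1/2)·666 = 138.
Rigel's profit: (138 - 27)·222 = 24642.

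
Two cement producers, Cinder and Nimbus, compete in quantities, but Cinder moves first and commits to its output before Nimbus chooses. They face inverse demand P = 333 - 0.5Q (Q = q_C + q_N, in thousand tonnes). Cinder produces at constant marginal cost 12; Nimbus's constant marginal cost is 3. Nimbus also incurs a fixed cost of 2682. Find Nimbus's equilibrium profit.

Solve by backward induction. Given q_C, the follower Nimbus maximises π_N = (333 - (1/2)q_C - (1/2)q_N)q_N - 3q_N.
∂π_N/∂q_N = 330 - (1/2)q_C - q_N = 0 gives the reaction function q_N = (330 - (1/2)q_C).
Cinder substitutes q_N(q_C) into its own profit: π_C = q_C(333 - (1/2)q_C - (330 - (1/2)q_C)/2) - 12q_C = (168 - (1/4)q_C)q_C - 12q_C.
The leader's first-order condition 156 - (1/2)q_C = 0 yields q_C = 312.
Then q_N = (330 - (1/2)·312) = 174.
Price P = 333 - (1/2)·486 = 90.
Nimbus's profit: (90 - 3)·174 - 2682 = 12456.

12456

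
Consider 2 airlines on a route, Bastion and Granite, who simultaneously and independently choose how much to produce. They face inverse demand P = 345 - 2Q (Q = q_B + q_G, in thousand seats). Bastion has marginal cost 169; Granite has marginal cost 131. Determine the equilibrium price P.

Bastion's profit: π_B = (345 - 2Q)q_B - (169q_B). Setting ∂π_B/∂q_B = 0: 176 - 4q_B - 2(q_G) = 0.
Granite's first-order condition: 214 - 4q_G - 2(q_B) = 0.
Rearranging gives the reaction functions q_B = (176 - 2q_G)/4 and q_G = (214 - 2q_B)/4.
Solving the pair: q_B = 23, q_G = 42.
Total output Q = 65, so price P = 345 - 2·65 = 215.

215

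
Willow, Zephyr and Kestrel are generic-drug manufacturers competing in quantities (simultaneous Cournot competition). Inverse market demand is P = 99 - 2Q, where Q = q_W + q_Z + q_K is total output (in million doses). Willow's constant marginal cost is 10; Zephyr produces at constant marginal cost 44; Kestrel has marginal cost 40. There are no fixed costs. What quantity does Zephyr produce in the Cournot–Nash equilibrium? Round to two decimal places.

Willow's profit: π_W = (99 - 2Q)q_W - (10q_W). Setting ∂π_W/∂q_W = 0: 89 - 4q_W - 2(q_Z + q_K) = 0.
Zephyr's first-order condition: 55 - 4q_Z - 2(q_W + q_K) = 0.
Kestrel's profit: π_K = (99 - 2Q)q_K - (40q_K). Setting ∂π_K/∂q_K = 0: 59 - 4q_K - 2(q_W + q_Z) = 0.
Adding the 3 first-order conditions: 203 − 8Q = 0, so Q = 203/8.
Back-substituting: q_W = (89 − 203/4)/2 = 153/8, q_Z = (55 − 203/4)/2 = 17/8, q_K = (59 − 203/4)/2 = 33/8.

2.13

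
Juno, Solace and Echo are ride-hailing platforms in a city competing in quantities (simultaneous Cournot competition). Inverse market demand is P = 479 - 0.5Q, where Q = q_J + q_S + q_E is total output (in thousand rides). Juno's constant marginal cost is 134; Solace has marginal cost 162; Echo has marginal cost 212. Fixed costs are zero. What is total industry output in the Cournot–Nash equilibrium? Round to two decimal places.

Juno's profit: π_J = (479 - 0.5Q)q_J - (134q_J). Setting ∂π_J/∂q_J = 0: 345 - q_J - (1/2)(q_S + q_E) = 0.
Solace's first-order condition: 317 - q_S - (1/2)(q_J + q_E) = 0.
Echo's profit: π_E = (479 - 0.5Q)q_E - (212q_E). Setting ∂π_E/∂q_E = 0: 267 - q_E - (1/2)(q_J + q_S) = 0.
Summing all 3 equations gives 929 − 2Q = 0, hence Q = 929/2.
Back-substituting: q_J = (345 − 929/4)/(1/2) = 451/2, q_S = (317 − 929/4)/(1/2) = 339/2, q_E = (267 − 929/4)/(1/2) = 139/2.
Total output Q = 451/2 + 339/2 + 139/2 = 929/2.

464.50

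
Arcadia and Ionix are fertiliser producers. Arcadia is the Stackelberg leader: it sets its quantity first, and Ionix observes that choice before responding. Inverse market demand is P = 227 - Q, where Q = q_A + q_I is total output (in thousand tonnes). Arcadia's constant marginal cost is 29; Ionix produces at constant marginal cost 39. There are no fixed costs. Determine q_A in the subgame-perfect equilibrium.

104

The follower Ionix best-responds to any q_A: π_I = (227 - Q)q_I - 39q_I.
∂π_I/∂q_I = 188 - q_A - 2q_I = 0 gives the reaction function q_I = (188 - q_A)/2.
Arcadia substitutes q_I(q_A) into its own profit: π_A = q_A(227 - q_A - (188 - q_A)/2) - 29q_A = (133 - (1/2)q_A)q_A - 29q_A.
The leader's first-order condition 104 - q_A = 0 yields q_A = 104.
Then q_I = (188 - 104)/2 = 42.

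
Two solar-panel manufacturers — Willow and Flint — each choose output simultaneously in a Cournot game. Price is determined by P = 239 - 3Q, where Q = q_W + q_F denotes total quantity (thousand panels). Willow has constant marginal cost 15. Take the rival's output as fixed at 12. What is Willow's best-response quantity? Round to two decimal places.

31.33

With the rival's output fixed at 12, Willow's profit is π_W = (239 - 3·12 - 3q_W)q_W - (15q_W) = (203 - 3q_W)q_W - (15q_W).
∂π_W/∂q_W = 188 - 6q_W = 0, so q_W = 94/3.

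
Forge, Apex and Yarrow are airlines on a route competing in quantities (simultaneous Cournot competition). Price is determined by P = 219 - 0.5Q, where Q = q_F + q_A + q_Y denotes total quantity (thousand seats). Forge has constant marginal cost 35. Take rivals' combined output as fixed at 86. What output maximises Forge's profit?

141

With rivals' combined output fixed at 86, Forge's profit is π_F = (219 - (1/2)·86 - (1/2)q_F)q_F - (35q_F) = (176 - (1/2)q_F)q_F - (35q_F).
∂π_F/∂q_F = 141 - q_F = 0, so q_F = 141.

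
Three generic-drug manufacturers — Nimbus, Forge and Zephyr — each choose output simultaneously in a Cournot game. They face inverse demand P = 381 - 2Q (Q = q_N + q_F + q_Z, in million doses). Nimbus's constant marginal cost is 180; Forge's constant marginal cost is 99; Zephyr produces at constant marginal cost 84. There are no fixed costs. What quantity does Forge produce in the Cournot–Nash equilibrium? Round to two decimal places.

Nimbus's profit: π_N = (381 - 2Q)q_N - (180q_N). Setting ∂π_N/∂q_N = 0: 201 - 4q_N - 2(q_F + q_Z) = 0.
Forge's profit: π_F = (381 - 2Q)q_F - (99q_F). Setting ∂π_F/∂q_F = 0: 282 - 4q_F - 2(q_N + q_Z) = 0.
Zephyr's profit: π_Z = (381 - 2Q)q_Z - (84q_Z). Setting ∂π_Z/∂q_Z = 0: 297 - 4q_Z - 2(q_N + q_F) = 0.
Adding the 3 conditions: 780 − 4Q − 4Q = 0, i.e. Q = 195/2.
Back-substituting: q_N = (201 − 195)/2 = 3, q_F = (282 − 195)/2 = 87/2, q_Z = (297 − 195)/2 = 51.

43.50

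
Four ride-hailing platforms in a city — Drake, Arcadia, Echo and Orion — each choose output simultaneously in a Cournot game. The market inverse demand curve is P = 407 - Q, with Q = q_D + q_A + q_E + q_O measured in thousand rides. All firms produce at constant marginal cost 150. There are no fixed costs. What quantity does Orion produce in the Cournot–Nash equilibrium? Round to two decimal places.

51.40

A representative firm's profit is π_i = q_i(407 - Q) - 150q_i.
First-order condition (treating rivals' output as given): 257 - 2q_i - Σ_{j≠i} q_j = 0.
By symmetry each firm produces the same amount; substituting Σ_{j≠i} q_j = 3q_i yields q_i = 257/5.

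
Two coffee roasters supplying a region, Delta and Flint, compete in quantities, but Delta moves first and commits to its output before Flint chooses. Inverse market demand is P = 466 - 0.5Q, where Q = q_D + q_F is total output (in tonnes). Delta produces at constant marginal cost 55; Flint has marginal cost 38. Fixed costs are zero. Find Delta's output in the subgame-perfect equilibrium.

394

The follower Flint best-responds to any q_D: π_F = (466 - 0.5Q)q_F - 38q_F.
Follower FOC: 428 - (1/2)q_D - q_F = 0, so q_F(q_D) = (428 - (1/2)q_D).
Delta substitutes q_F(q_D) into its own profit: π_D = q_D(466 - (1/2)q_D - (428 - (1/2)q_D)/2) - 55q_D = (252 - (1/4)q_D)q_D - 55q_D.
The leader's first-order condition 197 - (1/2)q_D = 0 yields q_D = 394.
Then q_F = (428 - (1/2)·394) = 231.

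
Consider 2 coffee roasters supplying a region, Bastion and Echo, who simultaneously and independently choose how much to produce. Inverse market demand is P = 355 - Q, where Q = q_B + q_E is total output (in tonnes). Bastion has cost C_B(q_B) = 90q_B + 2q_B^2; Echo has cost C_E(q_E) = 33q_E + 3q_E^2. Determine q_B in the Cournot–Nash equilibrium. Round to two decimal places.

Bastion's profit: π_B = (355 - Q)q_B - (90q_B + 2q_B²). Setting ∂π_B/∂q_B = 0: 265 - 6q_B - (q_E) = 0.
Echo's first-order condition: 322 - 8q_E - (q_B) = 0.
Best responses: q_B = (265 - q_E)/6, q_E = (322 - q_B)/8.
Solving the pair: q_B = 1798/47, q_E = 1667/47.

38.26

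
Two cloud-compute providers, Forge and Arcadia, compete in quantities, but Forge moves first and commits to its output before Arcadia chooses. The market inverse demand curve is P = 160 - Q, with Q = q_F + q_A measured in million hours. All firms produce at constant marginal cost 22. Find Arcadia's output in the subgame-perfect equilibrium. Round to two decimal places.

Solve by backward induction. Given q_F, the follower Arcadia maximises π_A = (160 - q_F - q_A)q_A - 22q_A.
∂π_A/∂q_A = 138 - q_F - 2q_A = 0 gives the reaction function q_A = (138 - q_F)/2.
Forge substitutes q_A(q_F) into its own profit: π_F = q_F(160 - q_F - (138 - q_F)/2) - 22q_F = (91 - (1/2)q_F)q_F - 22q_F.
The leader's first-order condition 69 - q_F = 0 yields q_F = 69.
Then q_A = (138 - 69)/2 = 69/2.

34.50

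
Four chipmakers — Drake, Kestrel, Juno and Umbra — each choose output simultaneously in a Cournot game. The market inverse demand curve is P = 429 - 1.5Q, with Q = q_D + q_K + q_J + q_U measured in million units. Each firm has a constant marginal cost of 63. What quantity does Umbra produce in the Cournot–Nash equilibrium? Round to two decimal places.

Each firm earns π_i = (429 - 1.5Q)q_i - 63q_i.
First-order condition (treating rivals' output as given): 366 - 3q_i - (3/2)·Σ_{j≠i} q_j = 0.
With identical firms every q_j equals q_i, so Σ_{j≠i} q_j = 3q_i and 366 = (15/2)q_i, giving q_i = 244/5.

48.80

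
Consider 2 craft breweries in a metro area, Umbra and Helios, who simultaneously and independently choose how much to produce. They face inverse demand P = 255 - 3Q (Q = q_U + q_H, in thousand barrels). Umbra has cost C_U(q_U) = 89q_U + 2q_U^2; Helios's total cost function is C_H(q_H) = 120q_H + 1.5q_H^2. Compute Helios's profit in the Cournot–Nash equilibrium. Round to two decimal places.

497.88

Umbra's profit: π_U = (255 - 3Q)q_U - (89q_U + 2q_U²). Setting ∂π_U/∂q_U = 0: 166 - 10q_U - 3(q_H) = 0.
Helios's first-order condition: 135 - 9q_H - 3(q_U) = 0.
Best responses: q_U = (166 - 3q_H)/10, q_H = (135 - 3q_U)/9.
Substituting one into the other gives q_U = 121/9 and q_H = 284/27.
Price P = 255 - 3·(647/27) = 1648/9.
Helios's profit: (1648/9)·(284/27) - 120·(284/27) - (3/2)(284/27)² = 497.8765.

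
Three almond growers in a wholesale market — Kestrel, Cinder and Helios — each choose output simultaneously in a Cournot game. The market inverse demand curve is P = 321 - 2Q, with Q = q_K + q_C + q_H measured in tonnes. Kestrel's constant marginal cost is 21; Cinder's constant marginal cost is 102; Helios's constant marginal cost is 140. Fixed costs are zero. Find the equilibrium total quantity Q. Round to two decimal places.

87.50

Kestrel's profit: π_K = (321 - 2Q)q_K - (21q_K). Setting ∂π_K/∂q_K = 0: 300 - 4q_K - 2(q_C + q_H) = 0.
Cinder's profit: π_C = (321 - 2Q)q_C - (102q_C). Setting ∂π_C/∂q_C = 0: 219 - 4q_C - 2(q_K + q_H) = 0.
Helios's profit: π_H = (321 - 2Q)q_H - (140q_H). Setting ∂π_H/∂q_H = 0: 181 - 4q_H - 2(q_K + q_C) = 0.
Adding the 3 conditions: 700 − 4Q − 4Q = 0, i.e. Q = 175/2.
Back-substituting: q_K = (300 − 175)/2 = 125/2, q_C = (219 − 175)/2 = 22, q_H = (181 − 175)/2 = 3.
Total output Q = 125/2 + 22 + 3 = 175/2.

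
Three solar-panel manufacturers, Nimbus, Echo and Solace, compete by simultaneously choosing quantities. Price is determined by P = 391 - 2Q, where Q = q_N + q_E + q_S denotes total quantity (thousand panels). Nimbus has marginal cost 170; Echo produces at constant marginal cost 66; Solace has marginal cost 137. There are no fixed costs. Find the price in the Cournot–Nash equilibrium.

Nimbus's profit: π_N = (391 - 2Q)q_N - (170q_N). Setting ∂π_N/∂q_N = 0: 221 - 4q_N - 2(q_E + q_S) = 0.
Echo's profit: π_E = (391 - 2Q)q_E - (66q_E). Setting ∂π_E/∂q_E = 0: 325 - 4q_E - 2(q_N + q_S) = 0.
Solace's profit: π_S = (391 - 2Q)q_S - (137q_S). Setting ∂π_S/∂q_S = 0: 254 - 4q_S - 2(q_N + q_E) = 0.
Adding the 3 conditions: 800 − 4Q − 4Q = 0, i.e. Q = 100.
Back-substituting: q_N = (221 − 200)/2 = 21/2, q_E = (325 − 200)/2 = 125/2, q_S = (254 − 200)/2 = 27.
Total output Q = 100, so price P = 391 - 2·100 = 191.

191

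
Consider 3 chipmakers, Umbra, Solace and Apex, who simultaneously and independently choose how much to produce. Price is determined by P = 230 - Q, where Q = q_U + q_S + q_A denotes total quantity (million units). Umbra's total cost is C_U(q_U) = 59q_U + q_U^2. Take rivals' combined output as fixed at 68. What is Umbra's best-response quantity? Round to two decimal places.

25.75

With rivals' combined output fixed at 68, Umbra's profit is π_U = (230 - 68 - q_U)q_U - (59q_U + q_U²) = (162 - q_U)q_U - (59q_U + q_U²).
∂π_U/∂q_U = 103 - 4q_U = 0, so q_U = 103/4.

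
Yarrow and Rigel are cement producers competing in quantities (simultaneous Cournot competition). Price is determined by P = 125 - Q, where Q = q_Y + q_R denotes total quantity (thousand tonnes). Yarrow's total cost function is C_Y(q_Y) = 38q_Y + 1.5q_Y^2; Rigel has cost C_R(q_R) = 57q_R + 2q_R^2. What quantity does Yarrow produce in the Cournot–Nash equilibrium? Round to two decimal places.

Yarrow's profit: π_Y = (125 - Q)q_Y - (38q_Y + (3/2)q_Y²). Setting ∂π_Y/∂q_Y = 0: 87 - 5q_Y - (q_R) = 0.
Rigel's profit: π_R = (125 - Q)q_R - (57q_R + 2q_R²). Setting ∂π_R/∂q_R = 0: 68 - 6q_R - (q_Y) = 0.
So q_Y = (87 - q_R)/5 and q_R = (68 - q_Y)/6.
Substituting one into the other gives q_Y = 454/29 and q_R = 253/29.

15.66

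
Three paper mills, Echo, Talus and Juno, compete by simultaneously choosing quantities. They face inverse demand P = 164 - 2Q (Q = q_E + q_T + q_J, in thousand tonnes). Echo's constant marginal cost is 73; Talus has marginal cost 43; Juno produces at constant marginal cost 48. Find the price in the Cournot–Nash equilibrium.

Echo's profit: π_E = (164 - 2Q)q_E - (73q_E). Setting ∂π_E/∂q_E = 0: 91 - 4q_E - 2(q_T + q_J) = 0.
Talus's profit: π_T = (164 - 2Q)q_T - (43q_T). Setting ∂π_T/∂q_T = 0: 121 - 4q_T - 2(q_E + q_J) = 0.
Juno's first-order condition: 116 - 4q_J - 2(q_E + q_T) = 0.
Adding the 3 first-order conditions: 328 − 8Q = 0, so Q = 41.
Back-substituting: q_E = (91 − 82)/2 = 9/2, q_T = (121 − 82)/2 = 39/2, q_J = (116 − 82)/2 = 17.
Total output Q = 41, so price P = 164 - 2·41 = 82.

82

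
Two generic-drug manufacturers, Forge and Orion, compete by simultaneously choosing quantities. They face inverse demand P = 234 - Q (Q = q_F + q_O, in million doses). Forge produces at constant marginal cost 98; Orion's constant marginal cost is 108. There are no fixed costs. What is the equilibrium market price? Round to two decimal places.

Forge's profit: π_F = (234 - Q)q_F - (98q_F). Setting ∂π_F/∂q_F = 0: 136 - 2q_F - (q_O) = 0.
Orion's profit: π_O = (234 - Q)q_O - (108q_O). Setting ∂π_O/∂q_O = 0: 126 - 2q_O - (q_F) = 0.
Rearranging gives the reaction functions q_F = (136 - q_O)/2 and q_O = (126 - q_F)/2.
Solving the pair: q_F = 146/3, q_O = 116/3.
Total output Q = 262/3, so price P = 234 - 262/3 = 440/3.

146.67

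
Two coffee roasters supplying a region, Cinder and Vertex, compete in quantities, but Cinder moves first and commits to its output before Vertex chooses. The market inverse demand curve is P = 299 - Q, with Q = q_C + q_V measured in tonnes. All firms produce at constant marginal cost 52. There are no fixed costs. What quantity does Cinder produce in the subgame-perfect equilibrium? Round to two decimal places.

Solve by backward induction. Given q_C, the follower Vertex maximises π_V = (299 - q_C - q_V)q_V - 52q_V.
Setting the follower's marginal profit to zero, 247 - q_C - 2q_V = 0, i.e. q_V = (247 - q_C)/2.
Cinder substitutes q_V(q_C) into its own profit: π_C = q_C(299 - q_C - (247 - q_C)/2) - 52q_C = (351/2 - (1/2)q_C)q_C - 52q_C.
Leader FOC: 247/2 - q_C = 0, so q_C = 247/2.
Then q_V = (247 - 247/2)/2 = 247/4.

123.50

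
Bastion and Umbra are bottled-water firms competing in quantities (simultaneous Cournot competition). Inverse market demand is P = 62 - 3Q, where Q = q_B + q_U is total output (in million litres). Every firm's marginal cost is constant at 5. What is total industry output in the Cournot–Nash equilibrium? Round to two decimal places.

12.67

A representative firm's profit is π_i = q_i(62 - 3Q) - 5q_i.
First-order condition (treating rivals' output as given): 57 - 6q_i - 3q_j = 0.
With identical firms every q_j equals q_i, so q_j = q_i and 57 = 9q_i, giving q_i = 19/3.
Total output Q = 19/3 + 19/3 = 38/3.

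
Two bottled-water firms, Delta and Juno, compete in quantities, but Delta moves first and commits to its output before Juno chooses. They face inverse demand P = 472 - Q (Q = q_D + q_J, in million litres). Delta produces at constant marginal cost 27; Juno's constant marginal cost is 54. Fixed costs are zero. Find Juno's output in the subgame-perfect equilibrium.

91

The follower Juno best-responds to any q_D: π_J = (472 - Q)q_J - 54q_J.
∂π_J/∂q_J = 418 - q_D - 2q_J = 0 gives the reaction function q_J = (418 - q_D)/2.
Delta substitutes q_J(q_D) into its own profit: π_D = q_D(472 - q_D - (418 - q_D)/2) - 27q_D = (263 - (1/2)q_D)q_D - 27q_D.
The leader's first-order condition 236 - q_D = 0 yields q_D = 236.
Then q_J = (418 - 236)/2 = 91.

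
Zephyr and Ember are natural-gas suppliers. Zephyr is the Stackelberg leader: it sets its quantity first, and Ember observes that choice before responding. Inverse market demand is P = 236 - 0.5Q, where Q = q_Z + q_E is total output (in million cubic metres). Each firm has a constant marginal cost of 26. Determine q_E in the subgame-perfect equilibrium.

105

Solve by backward induction. Given q_Z, the follower Ember maximises π_E = (236 - (1/2)q_Z - (1/2)q_E)q_E - 26q_E.
Setting the follower's marginal profit to zero, 210 - (1/2)q_Z - q_E = 0, i.e. q_E = (210 - (1/2)q_Z).
The leader anticipates this reaction. Substituting into P = 236 - 0.5Q gives P = 131 - (1/4)q_Z, so π_Z = (131 - (1/4)q_Z)q_Z - 26q_Z.
Maximising: ∂π_Z/∂q_Z = 105 - (1/2)q_Z = 0, giving q_Z = 210.
Then q_E = (210 - (1/2)·210) = 105.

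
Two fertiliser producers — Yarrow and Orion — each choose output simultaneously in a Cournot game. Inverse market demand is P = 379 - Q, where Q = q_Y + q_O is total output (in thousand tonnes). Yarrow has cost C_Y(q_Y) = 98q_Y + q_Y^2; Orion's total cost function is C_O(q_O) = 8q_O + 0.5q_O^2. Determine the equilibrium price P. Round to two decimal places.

226.73

Yarrow's profit: π_Y = (379 - Q)q_Y - (98q_Y + q_Y²). Setting ∂π_Y/∂q_Y = 0: 281 - 4q_Y - (q_O) = 0.
Orion's first-order condition: 371 - 3q_O - (q_Y) = 0.
Rearranging gives the reaction functions q_Y = (281 - q_O)/4 and q_O = (371 - q_Y)/3.
Substituting one into the other gives q_Y = 472/11 and q_O = 1203/11.
Total output Q = 1675/11, so price P = 379 - 1675/11 = 226.7273.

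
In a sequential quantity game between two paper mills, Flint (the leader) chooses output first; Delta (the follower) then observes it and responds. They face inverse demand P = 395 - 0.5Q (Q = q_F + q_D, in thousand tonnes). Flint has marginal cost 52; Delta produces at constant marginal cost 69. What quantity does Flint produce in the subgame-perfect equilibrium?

360

Solve by backward induction. Given q_F, the follower Delta maximises π_D = (395 - (1/2)q_F - (1/2)q_D)q_D - 69q_D.
∂π_D/∂q_D = 326 - (1/2)q_F - q_D = 0 gives the reaction function q_D = (326 - (1/2)q_F).
Flint substitutes q_D(q_F) into its own profit: π_F = q_F(395 - (1/2)q_F - (326 - (1/2)q_F)/2) - 52q_F = (232 - (1/4)q_F)q_F - 52q_F.
Leader FOC: 180 - (1/2)q_F = 0, so q_F = 360.
Then q_D = (326 - (1/2)·360) = 146.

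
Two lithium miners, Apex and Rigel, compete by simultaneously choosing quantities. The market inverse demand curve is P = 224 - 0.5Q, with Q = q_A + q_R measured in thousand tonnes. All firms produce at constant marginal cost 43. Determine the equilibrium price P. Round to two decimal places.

103.33

Each firm earns π_i = (224 - 0.5Q)q_i - 43q_i.
First-order condition (treating rivals' output as given): 181 - q_i - (1/2)q_j = 0.
By symmetry each firm produces the same amount; substituting q_j = q_i yields q_i = 181/(3/2) = 362/3.
Total output Q = 724/3, so price P = 224 - (1/2)·(724/3) = 310/3.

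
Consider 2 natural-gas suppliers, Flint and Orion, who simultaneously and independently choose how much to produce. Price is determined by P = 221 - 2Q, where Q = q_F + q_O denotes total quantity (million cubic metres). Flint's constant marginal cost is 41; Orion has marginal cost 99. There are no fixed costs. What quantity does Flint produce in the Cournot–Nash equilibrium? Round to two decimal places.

39.67

Flint's profit: π_F = (221 - 2Q)q_F - (41q_F). Setting ∂π_F/∂q_F = 0: 180 - 4q_F - 2(q_O) = 0.
Orion's profit: π_O = (221 - 2Q)q_O - (99q_O). Setting ∂π_O/∂q_O = 0: 122 - 4q_O - 2(q_F) = 0.
So q_F = (180 - 2q_O)/4 and q_O = (122 - 2q_F)/4.
Substituting one into the other gives q_F = 119/3 and q_O = 32/3.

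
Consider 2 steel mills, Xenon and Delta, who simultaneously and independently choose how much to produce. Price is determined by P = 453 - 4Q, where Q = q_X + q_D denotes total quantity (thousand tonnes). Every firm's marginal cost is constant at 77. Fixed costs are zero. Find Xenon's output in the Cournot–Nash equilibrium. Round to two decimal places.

31.33

A representative firm's profit is π_i = q_i(453 - 4Q) - 77q_i.
Setting ∂π_i/∂q_i = 0 with rivals' quantities fixed: 376 - 8q_i - 4q_j = 0.
By symmetry each firm produces the same amount; substituting q_j = q_i yields q_i = 376/12 = 94/3.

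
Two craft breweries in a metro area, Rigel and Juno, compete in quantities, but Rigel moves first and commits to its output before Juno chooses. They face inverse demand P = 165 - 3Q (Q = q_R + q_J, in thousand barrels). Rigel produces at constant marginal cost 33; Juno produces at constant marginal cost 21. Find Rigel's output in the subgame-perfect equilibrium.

The follower Juno best-responds to any q_R: π_J = (165 - 3Q)q_J - 21q_J.
Setting the follower's marginal profit to zero, 144 - 3q_R - 6q_J = 0, i.e. q_J = (144 - 3q_R)/6.
The leader anticipates this reaction. Substituting into P = 165 - 3Q gives P = 93 - (3/2)q_R, so π_R = (93 - (3/2)q_R)q_R - 33q_R.
The leader's first-order condition 60 - 3q_R = 0 yields q_R = 20.
Then q_J = (144 - 3·20)/6 = 14.

20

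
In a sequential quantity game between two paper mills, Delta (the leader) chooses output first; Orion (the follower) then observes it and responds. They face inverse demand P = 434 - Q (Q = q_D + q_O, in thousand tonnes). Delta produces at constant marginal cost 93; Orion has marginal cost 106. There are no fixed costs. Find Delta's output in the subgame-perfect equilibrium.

The follower Orion best-responds to any q_D: π_O = (434 - Q)q_O - 106q_O.
Follower FOC: 328 - q_D - 2q_O = 0, so q_O(q_D) = (328 - q_D)/2.
Delta substitutes q_O(q_D) into its own profit: π_D = q_D(434 - q_D - (328 - q_D)/2) - 93q_D = (270 - (1/2)q_D)q_D - 93q_D.
Leader FOC: 177 - q_D = 0, so q_D = 177.
Then q_O = (328 - 177)/2 = 151/2.

177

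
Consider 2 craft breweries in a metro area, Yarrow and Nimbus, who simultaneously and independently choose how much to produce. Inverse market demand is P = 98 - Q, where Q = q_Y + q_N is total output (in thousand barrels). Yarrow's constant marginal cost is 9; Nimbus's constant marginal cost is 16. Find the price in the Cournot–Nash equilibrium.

41

Yarrow's profit: π_Y = (98 - Q)q_Y - (9q_Y). Setting ∂π_Y/∂q_Y = 0: 89 - 2q_Y - (q_N) = 0.
Nimbus's profit: π_N = (98 - Q)q_N - (16q_N). Setting ∂π_N/∂q_N = 0: 82 - 2q_N - (q_Y) = 0.
So q_Y = (89 - q_N)/2 and q_N = (82 - q_Y)/2.
Substituting one into the other gives q_Y = 32 and q_N = 25.
Total output Q = 57, so price P = 98 - 57 = 41.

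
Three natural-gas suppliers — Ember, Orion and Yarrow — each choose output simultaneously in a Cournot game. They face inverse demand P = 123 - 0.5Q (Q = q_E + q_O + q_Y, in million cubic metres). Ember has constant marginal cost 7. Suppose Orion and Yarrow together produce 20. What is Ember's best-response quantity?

106

With rivals' combined output fixed at 20, Ember's profit is π_E = (123 - (1/2)·20 - (1/2)q_E)q_E - (7q_E) = (113 - (1/2)q_E)q_E - (7q_E).
∂π_E/∂q_E = 106 - q_E = 0, so q_E = 106.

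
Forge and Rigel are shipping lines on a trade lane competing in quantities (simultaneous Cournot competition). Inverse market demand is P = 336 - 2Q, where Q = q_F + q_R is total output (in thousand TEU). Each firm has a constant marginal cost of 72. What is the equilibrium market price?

160

A representative firm's profit is π_i = q_i(336 - 2Q) - 72q_i.
Setting ∂π_i/∂q_i = 0 with rivals' quantities fixed: 264 - 4q_i - 2q_j = 0.
With identical firms every q_j equals q_i, so q_j = q_i and 264 = 6q_i, giving q_i = 44.
Total output Q = 88, so price P = 336 - 2·88 = 160.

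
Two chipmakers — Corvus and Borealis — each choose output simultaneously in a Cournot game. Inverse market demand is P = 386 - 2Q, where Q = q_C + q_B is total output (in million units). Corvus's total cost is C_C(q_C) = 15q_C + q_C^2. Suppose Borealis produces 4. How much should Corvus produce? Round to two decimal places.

60.50

With the rival's output fixed at 4, Corvus's profit is π_C = (386 - 2·4 - 2q_C)q_C - (15q_C + q_C²) = (378 - 2q_C)q_C - (15q_C + q_C²).
∂π_C/∂q_C = 363 - 6q_C = 0, so q_C = 121/2.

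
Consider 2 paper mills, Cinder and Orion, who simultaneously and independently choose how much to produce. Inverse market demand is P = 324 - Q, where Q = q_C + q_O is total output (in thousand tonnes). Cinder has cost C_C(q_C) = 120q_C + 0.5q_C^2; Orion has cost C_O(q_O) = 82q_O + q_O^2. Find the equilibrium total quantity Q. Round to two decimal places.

Cinder's profit: π_C = (324 - Q)q_C - (120q_C + (1/2)q_C²). Setting ∂π_C/∂q_C = 0: 204 - 3q_C - (q_O) = 0.
Orion's profit: π_O = (324 - Q)q_O - (82q_O + q_O²). Setting ∂π_O/∂q_O = 0: 242 - 4q_O - (q_C) = 0.
So q_C = (204 - q_O)/3 and q_O = (242 - q_C)/4.
Solving the pair: q_C = 574/11, q_O = 522/11.
Total output Q = 574/11 + 522/11 = 1096/11.

99.64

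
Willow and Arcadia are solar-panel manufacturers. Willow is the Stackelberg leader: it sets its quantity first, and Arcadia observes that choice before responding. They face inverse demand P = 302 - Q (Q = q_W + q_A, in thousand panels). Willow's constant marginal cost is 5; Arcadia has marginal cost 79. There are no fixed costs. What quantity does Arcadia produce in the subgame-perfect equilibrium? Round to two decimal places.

18.75

Solve by backward induction. Given q_W, the follower Arcadia maximises π_A = (302 - q_W - q_A)q_A - 79q_A.
Follower FOC: 223 - q_W - 2q_A = 0, so q_A(q_W) = (223 - q_W)/2.
Willow substitutes q_A(q_W) into its own profit: π_W = q_W(302 - q_W - (223 - q_W)/2) - 5q_W = (381/2 - (1/2)q_W)q_W - 5q_W.
Maximising: ∂π_W/∂q_W = 371/2 - q_W = 0, giving q_W = 371/2.
Then q_A = (223 - 371/2)/2 = 75/4.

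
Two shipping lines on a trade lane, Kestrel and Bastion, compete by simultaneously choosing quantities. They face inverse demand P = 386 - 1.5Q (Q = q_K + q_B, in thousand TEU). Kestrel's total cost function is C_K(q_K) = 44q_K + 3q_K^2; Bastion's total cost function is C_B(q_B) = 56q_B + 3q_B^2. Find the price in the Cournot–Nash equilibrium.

Kestrel's profit: π_K = (386 - 1.5Q)q_K - (44q_K + 3q_K²). Setting ∂π_K/∂q_K = 0: 342 - 9q_K - (3/2)(q_B) = 0.
Bastion's first-order condition: 330 - 9q_B - (3/2)(q_K) = 0.
Best responses: q_K = (342 - (3/2)q_B)/9, q_B = (330 - (3/2)q_K)/9.
Solving the pair: q_K = 164/5, q_B = 156/5.
Total output Q = 64, so price P = 386 - (3/2)·64 = 290.

290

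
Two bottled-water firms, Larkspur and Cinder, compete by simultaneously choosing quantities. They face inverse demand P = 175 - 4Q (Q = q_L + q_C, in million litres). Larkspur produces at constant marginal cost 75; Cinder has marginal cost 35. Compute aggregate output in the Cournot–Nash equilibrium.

20

Larkspur's profit: π_L = (175 - 4Q)q_L - (75q_L). Setting ∂π_L/∂q_L = 0: 100 - 8q_L - 4(q_C) = 0.
Cinder's first-order condition: 140 - 8q_C - 4(q_L) = 0.
Best responses: q_L = (100 - 4q_C)/8, q_C = (140 - 4q_L)/8.
Solving the pair: q_L = 5, q_C = 15.
Total output Q = 5 + 15 = 20.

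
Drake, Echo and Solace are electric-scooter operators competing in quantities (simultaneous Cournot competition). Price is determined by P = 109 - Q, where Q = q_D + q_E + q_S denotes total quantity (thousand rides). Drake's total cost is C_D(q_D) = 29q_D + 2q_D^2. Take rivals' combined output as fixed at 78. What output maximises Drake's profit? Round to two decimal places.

With rivals' combined output fixed at 78, Drake's profit is π_D = (109 - 78 - q_D)q_D - (29q_D + 2q_D²) = (31 - q_D)q_D - (29q_D + 2q_D²).
∂π_D/∂q_D = 2 - 6q_D = 0, so q_D = 1/3.

0.33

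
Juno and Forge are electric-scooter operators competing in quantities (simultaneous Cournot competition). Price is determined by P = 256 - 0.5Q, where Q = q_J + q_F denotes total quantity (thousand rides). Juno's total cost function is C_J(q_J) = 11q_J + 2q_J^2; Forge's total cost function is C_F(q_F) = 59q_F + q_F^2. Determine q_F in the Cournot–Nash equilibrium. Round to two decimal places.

58.47

Juno's profit: π_J = (256 - 0.5Q)q_J - (11q_J + 2q_J²). Setting ∂π_J/∂q_J = 0: 245 - 5q_J - (1/2)(q_F) = 0.
Forge's first-order condition: 197 - 3q_F - (1/2)(q_J) = 0.
Best responses: q_J = (245 - (1/2)q_F)/5, q_F = (197 - (1/2)q_J)/3.
Substituting one into the other gives q_J = 43.1525 and q_F = 58.4746.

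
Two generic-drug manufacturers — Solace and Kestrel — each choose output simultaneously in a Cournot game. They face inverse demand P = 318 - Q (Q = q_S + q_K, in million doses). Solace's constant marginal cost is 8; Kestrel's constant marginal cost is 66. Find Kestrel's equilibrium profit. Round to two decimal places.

Solace's profit: π_S = (318 - Q)q_S - (8q_S). Setting ∂π_S/∂q_S = 0: 310 - 2q_S - (q_K) = 0.
Kestrel's profit: π_K = (318 - Q)q_K - (66q_K). Setting ∂π_K/∂q_K = 0: 252 - 2q_K - (q_S) = 0.
So q_S = (310 - q_K)/2 and q_K = (252 - q_S)/2.
Solving the pair: q_S = 368/3, q_K = 194/3.
Price P = 318 - 562/3 = 392/3.
Kestrel's profit: (392/3 - 66)·(194/3) = 4181.7778.

4181.78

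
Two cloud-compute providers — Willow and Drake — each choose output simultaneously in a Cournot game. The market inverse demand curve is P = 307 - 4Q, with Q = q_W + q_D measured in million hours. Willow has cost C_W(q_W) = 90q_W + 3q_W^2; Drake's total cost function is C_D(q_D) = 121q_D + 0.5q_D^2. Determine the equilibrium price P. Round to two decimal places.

Willow's profit: π_W = (307 - 4Q)q_W - (90q_W + 3q_W²). Setting ∂π_W/∂q_W = 0: 217 - 14q_W - 4(q_D) = 0.
Drake's profit: π_D = (307 - 4Q)q_D - (121q_D + (1/2)q_D²). Setting ∂π_D/∂q_D = 0: 186 - 9q_D - 4(q_W) = 0.
Rearranging gives the reaction functions q_W = (217 - 4q_D)/14 and q_D = (186 - 4q_W)/9.
Solving the pair: q_W = 1209/110, q_D = 868/55.
Total output Q = 589/22, so price P = 307 - 4·(589/22) = 199.9091.

199.91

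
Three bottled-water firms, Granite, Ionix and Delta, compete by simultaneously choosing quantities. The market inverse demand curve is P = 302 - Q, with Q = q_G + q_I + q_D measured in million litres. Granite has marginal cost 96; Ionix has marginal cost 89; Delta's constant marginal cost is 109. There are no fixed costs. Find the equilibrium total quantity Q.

Granite's profit: π_G = (302 - Q)q_G - (96q_G). Setting ∂π_G/∂q_G = 0: 206 - 2q_G - (q_I + q_D) = 0.
Ionix's profit: π_I = (302 - Q)q_I - (89q_I). Setting ∂π_I/∂q_I = 0: 213 - 2q_I - (q_G + q_D) = 0.
Delta's profit: π_D = (302 - Q)q_D - (109q_D). Setting ∂π_D/∂q_D = 0: 193 - 2q_D - (q_G + q_I) = 0.
Summing all 3 equations gives 612 − 4Q = 0, hence Q = 153.
Back-substituting: q_G = (206 − 153) = 53, q_I = (213 − 153) = 60, q_D = (193 − 153) = 40.
Total output Q = 53 + 60 + 40 = 153.

153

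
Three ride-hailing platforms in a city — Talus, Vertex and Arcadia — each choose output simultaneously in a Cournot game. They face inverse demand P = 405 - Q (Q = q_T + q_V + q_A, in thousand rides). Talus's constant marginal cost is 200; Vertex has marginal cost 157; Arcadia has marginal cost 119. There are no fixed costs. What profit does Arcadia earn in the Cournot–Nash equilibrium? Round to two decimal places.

Talus's profit: π_T = (405 - Q)q_T - (200q_T). Setting ∂π_T/∂q_T = 0: 205 - 2q_T - (q_V + q_A) = 0.
Vertex's profit: π_V = (405 - Q)q_V - (157q_V). Setting ∂π_V/∂q_V = 0: 248 - 2q_V - (q_T + q_A) = 0.
Arcadia's first-order condition: 286 - 2q_A - (q_T + q_V) = 0.
Adding the 3 conditions: 739 − 2Q − 2Q = 0, i.e. Q = 739/4.
Back-substituting: q_T = (205 − 739/4) = 81/4, q_V = (248 − 739/4) = 253/4, q_A = (286 − 739/4) = 405/4.
Price P = 405 - 739/4 = 881/4.
Arcadia's profit: (881/4 - 119)·(405/4) = 10251.5625.

10251.56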